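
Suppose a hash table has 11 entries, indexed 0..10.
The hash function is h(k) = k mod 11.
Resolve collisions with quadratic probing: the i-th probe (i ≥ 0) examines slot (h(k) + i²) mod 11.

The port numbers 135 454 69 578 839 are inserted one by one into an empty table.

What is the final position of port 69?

Insert 135: h=3, slot 3 empty -> index 3.
Insert 454: h=3, slot 3 occupied -> index 4.
Insert 69: h=3, slots 3,4 occupied -> index 7.
Insert 578: h=6, slot 6 empty -> index 6.
Insert 839: h=3, slots 3,4,7 occupied -> index 1.
Table: [_, 839, _, 135, 454, _, 578, 69, _, _, _]

7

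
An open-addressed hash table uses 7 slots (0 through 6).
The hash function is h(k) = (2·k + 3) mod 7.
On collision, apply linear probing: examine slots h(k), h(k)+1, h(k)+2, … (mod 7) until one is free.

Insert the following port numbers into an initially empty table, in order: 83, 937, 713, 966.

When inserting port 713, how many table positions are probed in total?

Insert 83: h=1, slot 1 empty => index 1.
Insert 937: h=1, slot 1 occupied => index 2.
Insert 713: h=1, slots 1,2 occupied => index 3.
Insert 966: h=3, slot 3 occupied => index 4.
Table: [∅, 83, 937, 713, 966, ∅, ∅]

3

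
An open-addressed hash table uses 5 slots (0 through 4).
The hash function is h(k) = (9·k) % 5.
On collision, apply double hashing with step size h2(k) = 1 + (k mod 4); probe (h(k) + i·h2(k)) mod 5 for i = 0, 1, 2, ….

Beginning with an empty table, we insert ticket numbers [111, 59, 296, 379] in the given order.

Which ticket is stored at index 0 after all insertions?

111 hashes to 4; slot 4 is free → place at 4.
59 hashes to 1; slot 1 is free → place at 1.
296 hashes to 4, h2=1; 4 taken → place at 0.
379 hashes to 1, h2=4; 1,0,4 taken → place at 3.
Table: [296, 59, -, 379, 111]

296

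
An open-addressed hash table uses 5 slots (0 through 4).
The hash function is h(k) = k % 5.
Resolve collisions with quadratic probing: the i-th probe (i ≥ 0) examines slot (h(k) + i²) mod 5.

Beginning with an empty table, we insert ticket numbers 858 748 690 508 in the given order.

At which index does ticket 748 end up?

4

858 hashes to 3; slot 3 is free -> place at 3.
748 hashes to 3; 3 taken -> place at 4.
690 hashes to 0; slot 0 is free -> place at 0.
508 hashes to 3; 3,4 taken -> place at 2.
Table: [690, —, 508, 858, 748]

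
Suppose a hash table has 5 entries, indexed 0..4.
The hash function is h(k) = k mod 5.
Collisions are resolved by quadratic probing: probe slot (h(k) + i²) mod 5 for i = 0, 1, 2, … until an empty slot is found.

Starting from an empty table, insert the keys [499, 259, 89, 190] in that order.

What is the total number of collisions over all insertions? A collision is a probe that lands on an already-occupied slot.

4

499: h=4 -> slot 4
259: h=4, probe 4,0 -> slot 0
89: h=4, probe 4,0,3 -> slot 3
190: h=0, probe 0,1 -> slot 1
Table: [259, 190, ∅, 89, 499]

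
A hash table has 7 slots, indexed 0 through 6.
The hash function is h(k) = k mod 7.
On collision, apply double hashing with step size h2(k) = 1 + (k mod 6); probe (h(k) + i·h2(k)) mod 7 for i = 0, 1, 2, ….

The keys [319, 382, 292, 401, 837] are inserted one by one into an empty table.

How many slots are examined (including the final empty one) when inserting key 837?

5

319: h=4 => slot 4
382: h=4, h2=5, probe 4,2 => slot 2
292: h=5 => slot 5
401: h=2, h2=6, probe 2,1 => slot 1
837: h=4, h2=4, probe 4,1,5,2,6 => slot 6
Table: [_, 401, 382, _, 319, 292, 837]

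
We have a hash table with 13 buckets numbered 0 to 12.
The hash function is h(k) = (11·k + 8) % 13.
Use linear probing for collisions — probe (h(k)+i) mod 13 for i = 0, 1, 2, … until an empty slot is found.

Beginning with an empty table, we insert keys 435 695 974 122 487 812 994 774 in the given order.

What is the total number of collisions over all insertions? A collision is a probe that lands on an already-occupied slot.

18

435 hashes to 9; slot 9 is free → place at 9.
695 hashes to 9; 9 taken → place at 10.
974 hashes to 10; 10 taken → place at 11.
122 hashes to 11; 11 taken → place at 12.
487 hashes to 9; 9,10,11,12 taken → place at 0.
812 hashes to 9; 9,10,11,12,0 taken → place at 1.
994 hashes to 9; 9,10,11,12,0,1 taken → place at 2.
774 hashes to 7; slot 7 is free → place at 7.
Table: [487, 812, 994, _, _, _, _, 774, _, 435, 695, 974, 122]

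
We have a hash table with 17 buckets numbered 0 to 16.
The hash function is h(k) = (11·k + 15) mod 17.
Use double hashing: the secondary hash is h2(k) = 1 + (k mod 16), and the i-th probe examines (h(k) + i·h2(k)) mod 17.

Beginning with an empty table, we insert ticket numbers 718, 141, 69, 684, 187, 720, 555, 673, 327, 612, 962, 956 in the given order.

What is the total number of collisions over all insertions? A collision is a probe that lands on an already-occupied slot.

718 hashes to 8; slot 8 is free → place at 8.
141 hashes to 2; slot 2 is free → place at 2.
69 hashes to 9; slot 9 is free → place at 9.
684 hashes to 8, h2=13; 8 taken → place at 4.
187 hashes to 15; slot 15 is free → place at 15.
720 hashes to 13; slot 13 is free → place at 13.
555 hashes to 0; slot 0 is free → place at 0.
673 hashes to 6; slot 6 is free → place at 6.
327 hashes to 8, h2=8; 8 taken → place at 16.
612 hashes to 15, h2=5; 15 taken → place at 3.
962 hashes to 6, h2=3; 6,9 taken → place at 12.
956 hashes to 8, h2=13; 8,4,0,13,9 taken → place at 5.
Table: [555, -, 141, 612, 684, 956, 673, -, 718, 69, -, -, 962, 720, -, 187, 327]

10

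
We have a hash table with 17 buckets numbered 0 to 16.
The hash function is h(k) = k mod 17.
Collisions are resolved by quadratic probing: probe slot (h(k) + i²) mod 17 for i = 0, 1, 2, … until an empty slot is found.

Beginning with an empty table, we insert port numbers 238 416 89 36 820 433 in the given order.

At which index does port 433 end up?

9

Insert 238: h=0, slot 0 empty -> index 0.
Insert 416: h=8, slot 8 empty -> index 8.
Insert 89: h=4, slot 4 empty -> index 4.
Insert 36: h=2, slot 2 empty -> index 2.
Insert 820: h=4, slot 4 occupied -> index 5.
Insert 433: h=8, slot 8 occupied -> index 9.
Table: [238, -, 36, -, 89, 820, -, -, 416, 433, -, -, -, -, -, -, -]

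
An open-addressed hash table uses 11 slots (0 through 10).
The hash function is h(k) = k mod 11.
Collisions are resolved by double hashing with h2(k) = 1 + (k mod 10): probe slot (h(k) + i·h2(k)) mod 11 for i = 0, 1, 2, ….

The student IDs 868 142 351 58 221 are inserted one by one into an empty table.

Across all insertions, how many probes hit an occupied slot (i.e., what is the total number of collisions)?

4

Insert 868: h=10, slot 10 empty => index 10.
Insert 142: h=10, h2=3, slot 10 occupied => index 2.
Insert 351: h=10, h2=2, slot 10 occupied => index 1.
Insert 58: h=3, slot 3 empty => index 3.
Insert 221: h=1, h2=2, slots 1,3 occupied => index 5.
Table: [—, 351, 142, 58, —, 221, —, —, —, —, 868]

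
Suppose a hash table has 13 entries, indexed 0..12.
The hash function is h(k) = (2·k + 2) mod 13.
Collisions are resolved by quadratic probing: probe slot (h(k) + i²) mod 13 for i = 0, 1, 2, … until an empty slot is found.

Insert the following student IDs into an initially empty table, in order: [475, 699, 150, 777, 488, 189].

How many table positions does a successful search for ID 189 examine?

4

475 hashes to 3; slot 3 is free => place at 3.
699 hashes to 9; slot 9 is free => place at 9.
150 hashes to 3; 3 taken => place at 4.
777 hashes to 9; 9 taken => place at 10.
488 hashes to 3; 3,4 taken => place at 7.
189 hashes to 3; 3,4,7 taken => place at 12.
Table: [_, _, _, 475, 150, _, _, 488, _, 699, 777, _, 189]
Lookup 189: h=3, probe 3,4,7,12 → found at 12.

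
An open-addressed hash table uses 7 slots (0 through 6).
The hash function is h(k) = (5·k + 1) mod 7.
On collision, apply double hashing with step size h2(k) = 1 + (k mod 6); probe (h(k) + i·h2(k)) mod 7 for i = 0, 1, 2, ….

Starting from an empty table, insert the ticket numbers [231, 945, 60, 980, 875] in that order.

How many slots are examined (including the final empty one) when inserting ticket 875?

Insert 231: h=1, slot 1 empty -> index 1.
Insert 945: h=1, h2=4, slot 1 occupied -> index 5.
Insert 60: h=0, slot 0 empty -> index 0.
Insert 980: h=1, h2=3, slot 1 occupied -> index 4.
Insert 875: h=1, h2=6, slots 1,0 occupied -> index 6.
Table: [60, 231, —, —, 980, 945, 875]

3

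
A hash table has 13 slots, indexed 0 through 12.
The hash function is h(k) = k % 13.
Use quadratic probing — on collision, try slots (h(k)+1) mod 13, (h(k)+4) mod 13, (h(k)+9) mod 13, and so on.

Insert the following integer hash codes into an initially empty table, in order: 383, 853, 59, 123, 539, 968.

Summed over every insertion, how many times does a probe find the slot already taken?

383: h=6 -> slot 6
853: h=8 -> slot 8
59: h=7 -> slot 7
123: h=6, probe 6,7,10 -> slot 10
539: h=6, probe 6,7,10,2 -> slot 2
968: h=6, probe 6,7,10,2,9 -> slot 9
Table: [∅, ∅, 539, ∅, ∅, ∅, 383, 59, 853, 968, 123, ∅, ∅]

9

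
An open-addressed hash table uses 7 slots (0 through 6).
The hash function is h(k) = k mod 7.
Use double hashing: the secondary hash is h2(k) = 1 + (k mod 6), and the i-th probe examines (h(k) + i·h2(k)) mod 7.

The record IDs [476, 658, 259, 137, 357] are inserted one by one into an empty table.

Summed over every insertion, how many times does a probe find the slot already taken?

476 hashes to 0; slot 0 is free -> place at 0.
658 hashes to 0, h2=5; 0 taken -> place at 5.
259 hashes to 0, h2=2; 0 taken -> place at 2.
137 hashes to 4; slot 4 is free -> place at 4.
357 hashes to 0, h2=4; 0,4 taken -> place at 1.
Table: [476, 357, 259, ∅, 137, 658, ∅]

4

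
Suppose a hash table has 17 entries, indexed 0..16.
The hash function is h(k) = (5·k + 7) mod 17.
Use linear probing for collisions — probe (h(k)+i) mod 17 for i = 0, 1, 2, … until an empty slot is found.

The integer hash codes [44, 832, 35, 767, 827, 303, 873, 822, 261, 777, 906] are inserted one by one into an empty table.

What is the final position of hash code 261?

5

Insert 44: h=6, slot 6 empty => index 6.
Insert 832: h=2, slot 2 empty => index 2.
Insert 35: h=12, slot 12 empty => index 12.
Insert 767: h=0, slot 0 empty => index 0.
Insert 827: h=11, slot 11 empty => index 11.
Insert 303: h=9, slot 9 empty => index 9.
Insert 873: h=3, slot 3 empty => index 3.
Insert 822: h=3, slot 3 occupied => index 4.
Insert 261: h=3, slots 3,4 occupied => index 5.
Insert 777: h=16, slot 16 empty => index 16.
Insert 906: h=15, slot 15 empty => index 15.
Table: [767, ., 832, 873, 822, 261, 44, ., ., 303, ., 827, 35, ., ., 906, 777]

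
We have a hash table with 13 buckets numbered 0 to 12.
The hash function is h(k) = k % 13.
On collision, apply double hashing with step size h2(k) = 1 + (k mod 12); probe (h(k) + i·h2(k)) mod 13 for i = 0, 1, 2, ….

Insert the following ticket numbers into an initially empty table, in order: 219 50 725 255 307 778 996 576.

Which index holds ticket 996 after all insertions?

12

219: h=11 -> slot 11
50: h=11, h2=3, probe 11,1 -> slot 1
725: h=10 -> slot 10
255: h=8 -> slot 8
307: h=8, h2=8, probe 8,3 -> slot 3
778: h=11, h2=11, probe 11,9 -> slot 9
996: h=8, h2=1, probe 8,9,10,11,12 -> slot 12
576: h=4 -> slot 4
Table: [., 50, ., 307, 576, ., ., ., 255, 778, 725, 219, 996]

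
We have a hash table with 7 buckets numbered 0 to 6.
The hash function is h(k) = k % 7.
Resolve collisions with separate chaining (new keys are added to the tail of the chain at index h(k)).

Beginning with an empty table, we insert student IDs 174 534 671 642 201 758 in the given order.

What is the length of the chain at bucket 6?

2

Insert 174: h=6, bucket 6 empty -> new chain.
Insert 534: h=2, bucket 2 empty -> new chain.
Insert 671: h=6, bucket 6 nonempty -> append to chain.
Insert 642: h=5, bucket 5 empty -> new chain.
Insert 201: h=5, bucket 5 nonempty -> append to chain.
Insert 758: h=2, bucket 2 nonempty -> append to chain.
Final buckets:
0: -
1: -
2: 534 -> 758
3: -
4: -
5: 642 -> 201
6: 174 -> 671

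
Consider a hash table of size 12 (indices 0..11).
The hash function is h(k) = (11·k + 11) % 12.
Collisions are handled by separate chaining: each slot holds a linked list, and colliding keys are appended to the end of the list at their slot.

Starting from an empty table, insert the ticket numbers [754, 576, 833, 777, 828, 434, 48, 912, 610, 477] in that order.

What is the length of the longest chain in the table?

4

754 -> bucket 1
576 -> bucket 11
833 -> bucket 6
777 -> bucket 2
828 -> bucket 11 (collision)
434 -> bucket 9
48 -> bucket 11 (collision)
912 -> bucket 11 (collision)
610 -> bucket 1 (collision)
477 -> bucket 2 (collision)
Final buckets:
0: ∅
1: 754 -> 610
2: 777 -> 477
3: ∅
4: ∅
5: ∅
6: 833
7: ∅
8: ∅
9: 434
10: ∅
11: 576 -> 828 -> 48 -> 912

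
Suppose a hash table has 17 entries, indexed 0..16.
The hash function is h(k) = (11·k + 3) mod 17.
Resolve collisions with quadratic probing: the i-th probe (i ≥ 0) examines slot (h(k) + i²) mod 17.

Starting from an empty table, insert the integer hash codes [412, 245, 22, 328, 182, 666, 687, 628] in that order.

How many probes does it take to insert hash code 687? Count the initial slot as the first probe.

4

Insert 412: h=13, slot 13 empty -> index 13.
Insert 245: h=12, slot 12 empty -> index 12.
Insert 22: h=7, slot 7 empty -> index 7.
Insert 328: h=7, slot 7 occupied -> index 8.
Insert 182: h=16, slot 16 empty -> index 16.
Insert 666: h=2, slot 2 empty -> index 2.
Insert 687: h=12, slots 12,13,16 occupied -> index 4.
Insert 628: h=9, slot 9 empty -> index 9.
Table: [—, —, 666, —, 687, —, —, 22, 328, 628, —, —, 245, 412, —, —, 182]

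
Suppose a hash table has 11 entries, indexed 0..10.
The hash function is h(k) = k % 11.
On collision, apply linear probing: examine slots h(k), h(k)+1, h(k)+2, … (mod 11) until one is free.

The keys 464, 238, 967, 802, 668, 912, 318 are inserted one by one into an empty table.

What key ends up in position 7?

238

464: h=2 => slot 2
238: h=7 => slot 7
967: h=10 => slot 10
802: h=10, probe 10,0 => slot 0
668: h=8 => slot 8
912: h=10, probe 10,0,1 => slot 1
318: h=10, probe 10,0,1,2,3 => slot 3
Table: [802, 912, 464, 318, ∅, ∅, ∅, 238, 668, ∅, 967]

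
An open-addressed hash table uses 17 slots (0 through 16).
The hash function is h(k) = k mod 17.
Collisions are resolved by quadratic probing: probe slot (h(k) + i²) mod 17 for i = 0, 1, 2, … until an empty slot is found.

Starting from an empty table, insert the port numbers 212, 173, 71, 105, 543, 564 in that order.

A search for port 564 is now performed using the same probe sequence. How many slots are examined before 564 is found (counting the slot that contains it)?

Insert 212: h=8, slot 8 empty => index 8.
Insert 173: h=3, slot 3 empty => index 3.
Insert 71: h=3, slot 3 occupied => index 4.
Insert 105: h=3, slots 3,4 occupied => index 7.
Insert 543: h=16, slot 16 empty => index 16.
Insert 564: h=3, slots 3,4,7 occupied => index 12.
Table: [∅, ∅, ∅, 173, 71, ∅, ∅, 105, 212, ∅, ∅, ∅, 564, ∅, ∅, ∅, 543]
Lookup 564: h=3, probe 3,4,7,12 → found at 12.

4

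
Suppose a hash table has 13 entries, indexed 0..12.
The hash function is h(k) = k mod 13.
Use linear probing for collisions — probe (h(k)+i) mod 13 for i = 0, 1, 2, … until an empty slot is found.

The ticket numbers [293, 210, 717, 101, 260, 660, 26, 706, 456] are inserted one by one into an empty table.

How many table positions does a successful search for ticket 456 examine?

Insert 293: h=7, slot 7 empty → index 7.
Insert 210: h=2, slot 2 empty → index 2.
Insert 717: h=2, slot 2 occupied → index 3.
Insert 101: h=10, slot 10 empty → index 10.
Insert 260: h=0, slot 0 empty → index 0.
Insert 660: h=10, slot 10 occupied → index 11.
Insert 26: h=0, slot 0 occupied → index 1.
Insert 706: h=4, slot 4 empty → index 4.
Insert 456: h=1, slots 1,2,3,4 occupied → index 5.
Table: [260, 26, 210, 717, 706, 456, ., 293, ., ., 101, 660, .]
Lookup 456: h=1, probe 1,2,3,4,5 → found at 5.

5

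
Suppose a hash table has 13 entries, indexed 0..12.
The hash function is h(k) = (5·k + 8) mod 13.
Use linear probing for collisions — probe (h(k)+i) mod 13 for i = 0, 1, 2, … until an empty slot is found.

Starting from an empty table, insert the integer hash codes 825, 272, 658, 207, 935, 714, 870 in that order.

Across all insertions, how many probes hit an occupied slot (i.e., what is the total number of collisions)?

825: h=12 => slot 12
272: h=3 => slot 3
658: h=9 => slot 9
207: h=3, probe 3,4 => slot 4
935: h=3, probe 3,4,5 => slot 5
714: h=3, probe 3,4,5,6 => slot 6
870: h=3, probe 3,4,5,6,7 => slot 7
Table: [—, —, —, 272, 207, 935, 714, 870, —, 658, —, —, 825]

10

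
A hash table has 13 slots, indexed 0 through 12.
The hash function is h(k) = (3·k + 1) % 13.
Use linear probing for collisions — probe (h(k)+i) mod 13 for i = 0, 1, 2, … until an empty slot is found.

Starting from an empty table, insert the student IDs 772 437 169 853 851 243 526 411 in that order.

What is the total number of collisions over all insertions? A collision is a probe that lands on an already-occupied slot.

772: h=3 → slot 3
437: h=12 → slot 12
169: h=1 → slot 1
853: h=12, probe 12,0 → slot 0
851: h=6 → slot 6
243: h=2 → slot 2
526: h=6, probe 6,7 → slot 7
411: h=12, probe 12,0,1,2,3,4 → slot 4
Table: [853, 169, 243, 772, 411, ., 851, 526, ., ., ., ., 437]

7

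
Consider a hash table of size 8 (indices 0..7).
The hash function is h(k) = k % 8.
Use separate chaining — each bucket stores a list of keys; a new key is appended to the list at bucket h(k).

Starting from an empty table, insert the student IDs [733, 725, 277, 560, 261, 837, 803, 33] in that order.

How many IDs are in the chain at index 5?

5

733 → bucket 5
725 → bucket 5 (collision)
277 → bucket 5 (collision)
560 → bucket 0
261 → bucket 5 (collision)
837 → bucket 5 (collision)
803 → bucket 3
33 → bucket 1
Final buckets:
0: 560
1: 33
2: -
3: 803
4: -
5: 733 -> 725 -> 277 -> 261 -> 837
6: -
7: -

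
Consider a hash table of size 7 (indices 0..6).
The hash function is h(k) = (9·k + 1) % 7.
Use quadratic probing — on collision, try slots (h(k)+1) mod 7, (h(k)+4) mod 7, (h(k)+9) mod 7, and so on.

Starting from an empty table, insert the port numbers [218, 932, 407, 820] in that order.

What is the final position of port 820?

5

Insert 218: h=3, slot 3 empty -> index 3.
Insert 932: h=3, slot 3 occupied -> index 4.
Insert 407: h=3, slots 3,4 occupied -> index 0.
Insert 820: h=3, slots 3,4,0 occupied -> index 5.
Table: [407, -, -, 218, 932, 820, -]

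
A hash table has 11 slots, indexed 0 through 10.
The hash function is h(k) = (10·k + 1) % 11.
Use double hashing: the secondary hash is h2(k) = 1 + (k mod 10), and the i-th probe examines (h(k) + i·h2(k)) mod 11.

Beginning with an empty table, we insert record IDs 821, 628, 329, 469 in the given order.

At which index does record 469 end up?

Insert 821: h=5, slot 5 empty => index 5.
Insert 628: h=0, slot 0 empty => index 0.
Insert 329: h=2, slot 2 empty => index 2.
Insert 469: h=5, h2=10, slot 5 occupied => index 4.
Table: [628, ∅, 329, ∅, 469, 821, ∅, ∅, ∅, ∅, ∅]

4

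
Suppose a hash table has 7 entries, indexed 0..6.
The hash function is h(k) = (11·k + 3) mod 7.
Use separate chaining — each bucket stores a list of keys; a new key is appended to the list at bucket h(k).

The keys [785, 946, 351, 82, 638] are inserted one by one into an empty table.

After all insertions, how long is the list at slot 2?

1

Insert 785: h=0, bucket 0 empty -> new chain.
Insert 946: h=0, bucket 0 nonempty -> append to chain.
Insert 351: h=0, bucket 0 nonempty -> append to chain.
Insert 82: h=2, bucket 2 empty -> new chain.
Insert 638: h=0, bucket 0 nonempty -> append to chain.
Final buckets:
0: 785 -> 946 -> 351 -> 638
1: -
2: 82
3: -
4: -
5: -
6: -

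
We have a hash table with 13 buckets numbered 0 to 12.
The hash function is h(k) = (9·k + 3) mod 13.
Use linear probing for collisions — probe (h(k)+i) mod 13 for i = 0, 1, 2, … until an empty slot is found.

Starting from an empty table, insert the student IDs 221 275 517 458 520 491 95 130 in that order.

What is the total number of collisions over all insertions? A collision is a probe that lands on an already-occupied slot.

221: h=3 => slot 3
275: h=8 => slot 8
517: h=2 => slot 2
458: h=4 => slot 4
520: h=3, probe 3,4,5 => slot 5
491: h=2, probe 2,3,4,5,6 => slot 6
95: h=0 => slot 0
130: h=3, probe 3,4,5,6,7 => slot 7
Table: [95, —, 517, 221, 458, 520, 491, 130, 275, —, —, —, —]

10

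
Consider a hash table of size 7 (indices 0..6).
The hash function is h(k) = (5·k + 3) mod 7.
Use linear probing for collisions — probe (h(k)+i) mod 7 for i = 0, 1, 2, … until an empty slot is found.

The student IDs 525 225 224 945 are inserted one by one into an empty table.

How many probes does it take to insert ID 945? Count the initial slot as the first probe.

3

525: h=3 → slot 3
225: h=1 → slot 1
224: h=3, probe 3,4 → slot 4
945: h=3, probe 3,4,5 → slot 5
Table: [., 225, ., 525, 224, 945, .]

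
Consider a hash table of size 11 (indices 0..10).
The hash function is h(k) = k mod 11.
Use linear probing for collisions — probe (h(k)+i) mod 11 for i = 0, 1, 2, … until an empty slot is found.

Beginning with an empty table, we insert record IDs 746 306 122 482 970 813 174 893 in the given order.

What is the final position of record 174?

746: h=9 → slot 9
306: h=9, probe 9,10 → slot 10
122: h=1 → slot 1
482: h=9, probe 9,10,0 → slot 0
970: h=2 → slot 2
813: h=10, probe 10,0,1,2,3 → slot 3
174: h=9, probe 9,10,0,1,2,3,4 → slot 4
893: h=2, probe 2,3,4,5 → slot 5
Table: [482, 122, 970, 813, 174, 893, ∅, ∅, ∅, 746, 306]

4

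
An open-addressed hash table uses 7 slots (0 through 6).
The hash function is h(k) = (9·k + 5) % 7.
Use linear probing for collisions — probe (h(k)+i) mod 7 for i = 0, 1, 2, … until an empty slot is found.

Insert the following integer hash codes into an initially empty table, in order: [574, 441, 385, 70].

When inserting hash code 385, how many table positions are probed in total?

574: h=5 → slot 5
441: h=5, probe 5,6 → slot 6
385: h=5, probe 5,6,0 → slot 0
70: h=5, probe 5,6,0,1 → slot 1
Table: [385, 70, _, _, _, 574, 441]

3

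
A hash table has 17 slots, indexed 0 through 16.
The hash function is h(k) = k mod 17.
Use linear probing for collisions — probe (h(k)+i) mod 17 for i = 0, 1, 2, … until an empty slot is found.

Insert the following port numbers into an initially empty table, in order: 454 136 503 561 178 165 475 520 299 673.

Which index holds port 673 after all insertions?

15

454: h=12 → slot 12
136: h=0 → slot 0
503: h=10 → slot 10
561: h=0, probe 0,1 → slot 1
178: h=8 → slot 8
165: h=12, probe 12,13 → slot 13
475: h=16 → slot 16
520: h=10, probe 10,11 → slot 11
299: h=10, probe 10,11,12,13,14 → slot 14
673: h=10, probe 10,11,12,13,14,15 → slot 15
Table: [136, 561, -, -, -, -, -, -, 178, -, 503, 520, 454, 165, 299, 673, 475]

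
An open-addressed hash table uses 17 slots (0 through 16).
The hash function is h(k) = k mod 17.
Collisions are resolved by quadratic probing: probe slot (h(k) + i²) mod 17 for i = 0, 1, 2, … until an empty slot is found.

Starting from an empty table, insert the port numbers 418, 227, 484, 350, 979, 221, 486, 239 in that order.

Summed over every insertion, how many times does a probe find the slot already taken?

6

418 hashes to 10; slot 10 is free → place at 10.
227 hashes to 6; slot 6 is free → place at 6.
484 hashes to 8; slot 8 is free → place at 8.
350 hashes to 10; 10 taken → place at 11.
979 hashes to 10; 10,11 taken → place at 14.
221 hashes to 0; slot 0 is free → place at 0.
486 hashes to 10; 10,11,14 taken → place at 2.
239 hashes to 1; slot 1 is free → place at 1.
Table: [221, 239, 486, -, -, -, 227, -, 484, -, 418, 350, -, -, 979, -, -]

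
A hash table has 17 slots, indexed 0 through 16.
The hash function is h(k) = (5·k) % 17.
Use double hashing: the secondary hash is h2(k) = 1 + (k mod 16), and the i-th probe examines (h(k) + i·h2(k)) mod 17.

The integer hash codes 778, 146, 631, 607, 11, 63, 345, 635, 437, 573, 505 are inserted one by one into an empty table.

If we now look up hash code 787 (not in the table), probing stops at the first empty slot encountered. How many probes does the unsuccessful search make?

778: h=14 → slot 14
146: h=16 → slot 16
631: h=10 → slot 10
607: h=9 → slot 9
11: h=4 → slot 4
63: h=9, h2=16, probe 9,8 → slot 8
345: h=8, h2=10, probe 8,1 → slot 1
635: h=13 → slot 13
437: h=9, h2=6, probe 9,15 → slot 15
573: h=9, h2=14, probe 9,6 → slot 6
505: h=9, h2=10, probe 9,2 → slot 2
Table: [∅, 345, 505, ∅, 11, ∅, 573, ∅, 63, 607, 631, ∅, ∅, 635, 778, 437, 146]
Lookup 787: h=8, h2=4, probe 8,12 → slot 12 empty, not found.

2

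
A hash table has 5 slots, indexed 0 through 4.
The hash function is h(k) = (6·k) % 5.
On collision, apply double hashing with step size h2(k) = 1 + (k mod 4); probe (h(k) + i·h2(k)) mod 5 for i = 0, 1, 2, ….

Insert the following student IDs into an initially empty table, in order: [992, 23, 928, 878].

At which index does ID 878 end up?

1

992: h=2 -> slot 2
23: h=3 -> slot 3
928: h=3, h2=1, probe 3,4 -> slot 4
878: h=3, h2=3, probe 3,1 -> slot 1
Table: [—, 878, 992, 23, 928]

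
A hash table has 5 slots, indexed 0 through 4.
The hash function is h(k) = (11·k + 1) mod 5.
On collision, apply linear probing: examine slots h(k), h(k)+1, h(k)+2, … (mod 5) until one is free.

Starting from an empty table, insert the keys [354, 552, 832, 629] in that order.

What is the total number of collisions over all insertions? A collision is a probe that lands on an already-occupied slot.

2

Insert 354: h=0, slot 0 empty -> index 0.
Insert 552: h=3, slot 3 empty -> index 3.
Insert 832: h=3, slot 3 occupied -> index 4.
Insert 629: h=0, slot 0 occupied -> index 1.
Table: [354, 629, _, 552, 832]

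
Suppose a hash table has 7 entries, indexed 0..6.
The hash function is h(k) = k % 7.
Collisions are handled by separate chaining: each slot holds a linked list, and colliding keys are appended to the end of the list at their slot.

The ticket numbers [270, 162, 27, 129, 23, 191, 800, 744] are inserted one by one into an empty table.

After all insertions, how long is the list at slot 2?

Insert 270: h=4, bucket 4 empty → new chain.
Insert 162: h=1, bucket 1 empty → new chain.
Insert 27: h=6, bucket 6 empty → new chain.
Insert 129: h=3, bucket 3 empty → new chain.
Insert 23: h=2, bucket 2 empty → new chain.
Insert 191: h=2, bucket 2 nonempty → append to chain.
Insert 800: h=2, bucket 2 nonempty → append to chain.
Insert 744: h=2, bucket 2 nonempty → append to chain.
Final buckets:
0: ∅
1: 162
2: 23 -> 191 -> 800 -> 744
3: 129
4: 270
5: ∅
6: 27

4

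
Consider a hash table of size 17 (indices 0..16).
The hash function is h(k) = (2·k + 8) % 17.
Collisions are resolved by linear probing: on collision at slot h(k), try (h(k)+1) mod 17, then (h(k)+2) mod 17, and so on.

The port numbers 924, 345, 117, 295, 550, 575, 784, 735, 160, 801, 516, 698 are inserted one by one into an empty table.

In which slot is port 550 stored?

6

924 hashes to 3; slot 3 is free => place at 3.
345 hashes to 1; slot 1 is free => place at 1.
117 hashes to 4; slot 4 is free => place at 4.
295 hashes to 3; 3,4 taken => place at 5.
550 hashes to 3; 3,4,5 taken => place at 6.
575 hashes to 2; slot 2 is free => place at 2.
784 hashes to 12; slot 12 is free => place at 12.
735 hashes to 16; slot 16 is free => place at 16.
160 hashes to 5; 5,6 taken => place at 7.
801 hashes to 12; 12 taken => place at 13.
516 hashes to 3; 3,4,5,6,7 taken => place at 8.
698 hashes to 10; slot 10 is free => place at 10.
Table: [-, 345, 575, 924, 117, 295, 550, 160, 516, -, 698, -, 784, 801, -, -, 735]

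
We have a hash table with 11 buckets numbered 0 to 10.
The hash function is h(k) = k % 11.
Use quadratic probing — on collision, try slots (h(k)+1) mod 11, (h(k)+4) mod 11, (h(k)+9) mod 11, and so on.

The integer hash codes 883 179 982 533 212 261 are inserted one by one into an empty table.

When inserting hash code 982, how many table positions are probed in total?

883 hashes to 3; slot 3 is free → place at 3.
179 hashes to 3; 3 taken → place at 4.
982 hashes to 3; 3,4 taken → place at 7.
533 hashes to 5; slot 5 is free → place at 5.
212 hashes to 3; 3,4,7 taken → place at 1.
261 hashes to 8; slot 8 is free → place at 8.
Table: [_, 212, _, 883, 179, 533, _, 982, 261, _, _]

3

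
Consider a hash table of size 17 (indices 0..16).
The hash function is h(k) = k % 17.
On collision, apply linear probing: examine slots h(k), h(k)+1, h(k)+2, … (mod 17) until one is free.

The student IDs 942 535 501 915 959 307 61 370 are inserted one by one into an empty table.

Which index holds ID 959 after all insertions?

10

942 hashes to 7; slot 7 is free -> place at 7.
535 hashes to 8; slot 8 is free -> place at 8.
501 hashes to 8; 8 taken -> place at 9.
915 hashes to 14; slot 14 is free -> place at 14.
959 hashes to 7; 7,8,9 taken -> place at 10.
307 hashes to 1; slot 1 is free -> place at 1.
61 hashes to 10; 10 taken -> place at 11.
370 hashes to 13; slot 13 is free -> place at 13.
Table: [—, 307, —, —, —, —, —, 942, 535, 501, 959, 61, —, 370, 915, —, —]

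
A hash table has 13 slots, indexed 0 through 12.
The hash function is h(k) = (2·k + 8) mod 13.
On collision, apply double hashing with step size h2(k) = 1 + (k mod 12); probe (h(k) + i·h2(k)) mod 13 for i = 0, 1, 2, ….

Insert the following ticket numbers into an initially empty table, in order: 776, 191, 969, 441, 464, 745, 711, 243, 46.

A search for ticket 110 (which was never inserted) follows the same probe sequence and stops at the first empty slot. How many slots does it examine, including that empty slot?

2

Insert 776: h=0, slot 0 empty => index 0.
Insert 191: h=0, h2=12, slot 0 occupied => index 12.
Insert 969: h=9, slot 9 empty => index 9.
Insert 441: h=6, slot 6 empty => index 6.
Insert 464: h=0, h2=9, slots 0,9 occupied => index 5.
Insert 745: h=3, slot 3 empty => index 3.
Insert 711: h=0, h2=4, slot 0 occupied => index 4.
Insert 243: h=0, h2=4, slots 0,4 occupied => index 8.
Insert 46: h=9, h2=11, slot 9 occupied => index 7.
Table: [776, _, _, 745, 711, 464, 441, 46, 243, 969, _, _, 191]
Lookup 110: h=7, h2=3, probe 7,10 → slot 10 empty, not found.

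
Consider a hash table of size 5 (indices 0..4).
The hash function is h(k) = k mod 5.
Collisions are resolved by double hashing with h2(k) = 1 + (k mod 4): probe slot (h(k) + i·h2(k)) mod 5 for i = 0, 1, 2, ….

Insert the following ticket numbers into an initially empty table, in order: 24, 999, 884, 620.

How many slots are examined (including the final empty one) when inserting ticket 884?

2

24 hashes to 4; slot 4 is free => place at 4.
999 hashes to 4, h2=4; 4 taken => place at 3.
884 hashes to 4, h2=1; 4 taken => place at 0.
620 hashes to 0, h2=1; 0 taken => place at 1.
Table: [884, 620, ., 999, 24]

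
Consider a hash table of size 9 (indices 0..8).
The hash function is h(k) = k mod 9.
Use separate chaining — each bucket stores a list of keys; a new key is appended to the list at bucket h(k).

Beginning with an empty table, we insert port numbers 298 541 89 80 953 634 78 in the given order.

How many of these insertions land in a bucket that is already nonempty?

3

298 -> bucket 1
541 -> bucket 1 (collision)
89 -> bucket 8
80 -> bucket 8 (collision)
953 -> bucket 8 (collision)
634 -> bucket 4
78 -> bucket 6
Final buckets:
0: .
1: 298 -> 541
2: .
3: .
4: 634
5: .
6: 78
7: .
8: 89 -> 80 -> 953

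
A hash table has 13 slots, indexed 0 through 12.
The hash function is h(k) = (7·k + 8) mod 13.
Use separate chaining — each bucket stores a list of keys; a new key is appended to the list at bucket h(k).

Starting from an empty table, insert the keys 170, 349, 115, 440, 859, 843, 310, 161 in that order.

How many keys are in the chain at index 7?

5

170 → bucket 2
349 → bucket 7
115 → bucket 7 (collision)
440 → bucket 7 (collision)
859 → bucket 2 (collision)
843 → bucket 7 (collision)
310 → bucket 7 (collision)
161 → bucket 4
Final buckets:
0: —
1: —
2: 170 -> 859
3: —
4: 161
5: —
6: —
7: 349 -> 115 -> 440 -> 843 -> 310
8: —
9: —
10: —
11: —
12: —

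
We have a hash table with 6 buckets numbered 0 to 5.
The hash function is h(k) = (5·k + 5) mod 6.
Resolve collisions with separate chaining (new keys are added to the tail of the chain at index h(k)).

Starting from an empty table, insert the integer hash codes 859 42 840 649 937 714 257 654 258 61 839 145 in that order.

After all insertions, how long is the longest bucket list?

Insert 859: h=4, bucket 4 empty → new chain.
Insert 42: h=5, bucket 5 empty → new chain.
Insert 840: h=5, bucket 5 nonempty → append to chain.
Insert 649: h=4, bucket 4 nonempty → append to chain.
Insert 937: h=4, bucket 4 nonempty → append to chain.
Insert 714: h=5, bucket 5 nonempty → append to chain.
Insert 257: h=0, bucket 0 empty → new chain.
Insert 654: h=5, bucket 5 nonempty → append to chain.
Insert 258: h=5, bucket 5 nonempty → append to chain.
Insert 61: h=4, bucket 4 nonempty → append to chain.
Insert 839: h=0, bucket 0 nonempty → append to chain.
Insert 145: h=4, bucket 4 nonempty → append to chain.
Final buckets:
0: 257 -> 839
1: —
2: —
3: —
4: 859 -> 649 -> 937 -> 61 -> 145
5: 42 -> 840 -> 714 -> 654 -> 258

5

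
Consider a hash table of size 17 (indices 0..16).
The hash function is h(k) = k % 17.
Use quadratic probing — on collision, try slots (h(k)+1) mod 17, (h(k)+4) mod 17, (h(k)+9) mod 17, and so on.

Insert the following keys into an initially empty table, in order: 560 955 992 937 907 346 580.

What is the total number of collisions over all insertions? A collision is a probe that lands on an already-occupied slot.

6

560: h=16 -> slot 16
955: h=3 -> slot 3
992: h=6 -> slot 6
937: h=2 -> slot 2
907: h=6, probe 6,7 -> slot 7
346: h=6, probe 6,7,10 -> slot 10
580: h=2, probe 2,3,6,11 -> slot 11
Table: [_, _, 937, 955, _, _, 992, 907, _, _, 346, 580, _, _, _, _, 560]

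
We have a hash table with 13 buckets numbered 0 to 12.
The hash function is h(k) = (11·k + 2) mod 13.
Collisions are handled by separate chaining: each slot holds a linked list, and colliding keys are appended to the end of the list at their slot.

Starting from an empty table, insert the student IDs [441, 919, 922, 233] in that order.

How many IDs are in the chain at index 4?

441 → bucket 4
919 → bucket 10
922 → bucket 4 (collision)
233 → bucket 4 (collision)
Final buckets:
0: _
1: _
2: _
3: _
4: 441 -> 922 -> 233
5: _
6: _
7: _
8: _
9: _
10: 919
11: _
12: _

3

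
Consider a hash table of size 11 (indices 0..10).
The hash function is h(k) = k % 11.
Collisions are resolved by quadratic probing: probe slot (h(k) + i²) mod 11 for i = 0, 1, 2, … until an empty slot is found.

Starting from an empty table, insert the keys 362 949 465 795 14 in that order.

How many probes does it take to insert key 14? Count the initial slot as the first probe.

Insert 362: h=10, slot 10 empty → index 10.
Insert 949: h=3, slot 3 empty → index 3.
Insert 465: h=3, slot 3 occupied → index 4.
Insert 795: h=3, slots 3,4 occupied → index 7.
Insert 14: h=3, slots 3,4,7 occupied → index 1.
Table: [∅, 14, ∅, 949, 465, ∅, ∅, 795, ∅, ∅, 362]

4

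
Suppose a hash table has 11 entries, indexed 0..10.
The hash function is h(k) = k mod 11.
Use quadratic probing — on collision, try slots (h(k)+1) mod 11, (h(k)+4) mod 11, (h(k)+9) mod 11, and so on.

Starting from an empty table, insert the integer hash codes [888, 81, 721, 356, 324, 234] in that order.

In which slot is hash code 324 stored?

9

Insert 888: h=8, slot 8 empty -> index 8.
Insert 81: h=4, slot 4 empty -> index 4.
Insert 721: h=6, slot 6 empty -> index 6.
Insert 356: h=4, slot 4 occupied -> index 5.
Insert 324: h=5, slots 5,6 occupied -> index 9.
Insert 234: h=3, slot 3 empty -> index 3.
Table: [., ., ., 234, 81, 356, 721, ., 888, 324, .]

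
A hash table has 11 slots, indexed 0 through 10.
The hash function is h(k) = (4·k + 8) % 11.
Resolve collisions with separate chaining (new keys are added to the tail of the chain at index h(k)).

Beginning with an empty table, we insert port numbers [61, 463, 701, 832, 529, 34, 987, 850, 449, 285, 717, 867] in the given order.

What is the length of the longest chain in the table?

Insert 61: h=10, bucket 10 empty -> new chain.
Insert 463: h=1, bucket 1 empty -> new chain.
Insert 701: h=7, bucket 7 empty -> new chain.
Insert 832: h=3, bucket 3 empty -> new chain.
Insert 529: h=1, bucket 1 nonempty -> append to chain.
Insert 34: h=1, bucket 1 nonempty -> append to chain.
Insert 987: h=7, bucket 7 nonempty -> append to chain.
Insert 850: h=9, bucket 9 empty -> new chain.
Insert 449: h=0, bucket 0 empty -> new chain.
Insert 285: h=4, bucket 4 empty -> new chain.
Insert 717: h=5, bucket 5 empty -> new chain.
Insert 867: h=0, bucket 0 nonempty -> append to chain.
Final buckets:
0: 449 -> 867
1: 463 -> 529 -> 34
2: _
3: 832
4: 285
5: 717
6: _
7: 701 -> 987
8: _
9: 850
10: 61

3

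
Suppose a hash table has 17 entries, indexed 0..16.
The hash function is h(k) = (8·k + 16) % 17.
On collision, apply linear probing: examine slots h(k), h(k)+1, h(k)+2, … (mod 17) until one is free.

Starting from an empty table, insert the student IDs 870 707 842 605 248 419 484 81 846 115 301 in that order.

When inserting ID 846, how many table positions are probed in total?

4

870 hashes to 6; slot 6 is free => place at 6.
707 hashes to 11; slot 11 is free => place at 11.
842 hashes to 3; slot 3 is free => place at 3.
605 hashes to 11; 11 taken => place at 12.
248 hashes to 11; 11,12 taken => place at 13.
419 hashes to 2; slot 2 is free => place at 2.
484 hashes to 12; 12,13 taken => place at 14.
81 hashes to 1; slot 1 is free => place at 1.
846 hashes to 1; 1,2,3 taken => place at 4.
115 hashes to 1; 1,2,3,4 taken => place at 5.
301 hashes to 10; slot 10 is free => place at 10.
Table: [_, 81, 419, 842, 846, 115, 870, _, _, _, 301, 707, 605, 248, 484, _, _]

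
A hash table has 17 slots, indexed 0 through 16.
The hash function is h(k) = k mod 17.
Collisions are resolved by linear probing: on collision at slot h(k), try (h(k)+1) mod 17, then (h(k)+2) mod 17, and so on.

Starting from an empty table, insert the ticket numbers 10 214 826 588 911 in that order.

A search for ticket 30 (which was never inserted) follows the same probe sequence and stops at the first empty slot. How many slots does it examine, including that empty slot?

Insert 10: h=10, slot 10 empty → index 10.
Insert 214: h=10, slot 10 occupied → index 11.
Insert 826: h=10, slots 10,11 occupied → index 12.
Insert 588: h=10, slots 10,11,12 occupied → index 13.
Insert 911: h=10, slots 10,11,12,13 occupied → index 14.
Table: [-, -, -, -, -, -, -, -, -, -, 10, 214, 826, 588, 911, -, -]
Lookup 30: h=13, probe 13,14,15 → slot 15 empty, not found.

3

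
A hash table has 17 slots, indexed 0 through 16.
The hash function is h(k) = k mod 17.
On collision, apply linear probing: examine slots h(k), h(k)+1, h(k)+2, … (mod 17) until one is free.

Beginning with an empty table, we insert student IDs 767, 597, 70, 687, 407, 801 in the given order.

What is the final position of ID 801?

5

767: h=2 -> slot 2
597: h=2, probe 2,3 -> slot 3
70: h=2, probe 2,3,4 -> slot 4
687: h=7 -> slot 7
407: h=16 -> slot 16
801: h=2, probe 2,3,4,5 -> slot 5
Table: [∅, ∅, 767, 597, 70, 801, ∅, 687, ∅, ∅, ∅, ∅, ∅, ∅, ∅, ∅, 407]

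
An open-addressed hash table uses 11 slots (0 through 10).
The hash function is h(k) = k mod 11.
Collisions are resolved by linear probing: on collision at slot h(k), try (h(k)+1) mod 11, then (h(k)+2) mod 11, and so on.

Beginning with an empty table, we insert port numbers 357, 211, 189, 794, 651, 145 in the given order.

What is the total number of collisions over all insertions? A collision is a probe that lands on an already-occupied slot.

12

357: h=5 → slot 5
211: h=2 → slot 2
189: h=2, probe 2,3 → slot 3
794: h=2, probe 2,3,4 → slot 4
651: h=2, probe 2,3,4,5,6 → slot 6
145: h=2, probe 2,3,4,5,6,7 → slot 7
Table: [—, —, 211, 189, 794, 357, 651, 145, —, —, —]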